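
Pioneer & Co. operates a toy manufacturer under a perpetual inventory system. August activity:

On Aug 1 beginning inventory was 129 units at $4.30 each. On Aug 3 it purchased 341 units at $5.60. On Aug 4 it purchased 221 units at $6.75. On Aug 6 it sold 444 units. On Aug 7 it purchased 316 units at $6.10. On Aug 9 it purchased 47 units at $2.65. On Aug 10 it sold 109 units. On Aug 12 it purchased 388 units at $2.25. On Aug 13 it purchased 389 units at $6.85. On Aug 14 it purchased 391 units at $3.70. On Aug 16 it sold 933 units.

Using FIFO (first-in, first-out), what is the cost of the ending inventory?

Aug 6, 444 sold [FIFO — oldest first]: 129 @ $4.30 + 315 @ $5.60 = $2,318.70
Aug 10, 109 sold [FIFO — oldest first]: 26 @ $5.60 + 83 @ $6.75 = $705.85
Aug 16, 933 sold [FIFO — oldest first]: 138 @ $6.75 + 316 @ $6.10 + 47 @ $2.65 + 388 @ $2.25 + 44 @ $6.85 = $4,158.05
Total COGS = $2,318.70 + $705.85 + $4,158.05 = $7,182.60
Ending inventory: 345 @ $6.85 + 391 @ $3.70 = $3,809.95

Ending inventory = $3,809.95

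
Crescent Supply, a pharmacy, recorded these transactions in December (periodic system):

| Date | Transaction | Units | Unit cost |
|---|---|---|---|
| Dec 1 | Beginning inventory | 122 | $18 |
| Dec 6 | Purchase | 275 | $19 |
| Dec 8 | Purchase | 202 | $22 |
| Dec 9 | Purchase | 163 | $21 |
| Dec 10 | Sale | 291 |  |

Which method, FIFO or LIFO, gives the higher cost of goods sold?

LIFO

FIFO COGS: 122 @ $18 + 169 @ $19 = $5,407
LIFO COGS: 163 @ $21 + 128 @ $22 = $6,239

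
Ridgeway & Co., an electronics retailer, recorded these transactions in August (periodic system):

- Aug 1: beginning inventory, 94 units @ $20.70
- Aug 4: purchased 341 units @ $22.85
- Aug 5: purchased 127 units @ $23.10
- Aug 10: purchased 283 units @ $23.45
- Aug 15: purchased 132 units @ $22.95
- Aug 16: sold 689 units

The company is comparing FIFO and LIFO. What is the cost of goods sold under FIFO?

FIFO COGS: 94 @ $20.70 + 341 @ $22.85 + 127 @ $23.10 + 127 @ $23.45 = $15,649.50
LIFO COGS: 132 @ $22.95 + 283 @ $23.45 + 127 @ $23.10 + 147 @ $22.85 = $15,958.40

COGS = $15,649.50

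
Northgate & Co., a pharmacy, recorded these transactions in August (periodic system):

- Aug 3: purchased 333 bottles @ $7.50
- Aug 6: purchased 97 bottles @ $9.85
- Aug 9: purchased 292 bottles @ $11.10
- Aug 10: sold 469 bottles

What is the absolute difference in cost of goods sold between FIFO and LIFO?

FIFO COGS: 333 @ $7.50 + 97 @ $9.85 + 39 @ $11.10 = $3,885.85
LIFO COGS: 292 @ $11.10 + 97 @ $9.85 + 80 @ $7.50 = $4,796.65
Difference = |$3,885.85 − $4,796.65| = $910.80

$910.80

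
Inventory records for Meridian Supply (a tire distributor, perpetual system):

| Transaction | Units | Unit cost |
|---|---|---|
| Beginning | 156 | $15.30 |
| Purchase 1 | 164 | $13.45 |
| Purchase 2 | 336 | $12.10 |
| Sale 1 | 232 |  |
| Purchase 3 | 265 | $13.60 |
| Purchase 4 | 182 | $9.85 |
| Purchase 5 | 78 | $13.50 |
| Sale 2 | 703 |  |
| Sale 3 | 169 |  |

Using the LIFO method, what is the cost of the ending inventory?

Sale 1 (232) [LIFO — newest first]: 232 @ $12.10 = $2,807.20
Sale 2 (703) [LIFO — newest first]: 78 @ $13.50 + 182 @ $9.85 + 265 @ $13.60 + 104 @ $12.10 + 74 @ $13.45 = $8,703.40
Sale 3 (169) [LIFO — newest first]: 90 @ $13.45 + 79 @ $15.30 = $2,419.20
Total COGS = $2,807.20 + $8,703.40 + $2,419.20 = $13,929.80
Ending inventory: 77 @ $15.30 = $1,178.10
Check: goods available $15,107.90 = COGS $13,929.80 + ending $1,178.10

Ending inventory = $1,178.10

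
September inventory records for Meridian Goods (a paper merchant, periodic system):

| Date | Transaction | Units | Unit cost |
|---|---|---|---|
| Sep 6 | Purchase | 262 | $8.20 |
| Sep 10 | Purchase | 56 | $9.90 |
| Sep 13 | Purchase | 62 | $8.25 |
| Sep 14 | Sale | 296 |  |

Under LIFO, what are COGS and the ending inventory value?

COGS = $2,525.50; ending inventory = $688.80

Sep 14, 296 sold [LIFO — newest first]: 62 @ $8.25 + 56 @ $9.90 + 178 @ $8.20 = $2,525.50
Ending inventory: 84 @ $8.20 = $688.80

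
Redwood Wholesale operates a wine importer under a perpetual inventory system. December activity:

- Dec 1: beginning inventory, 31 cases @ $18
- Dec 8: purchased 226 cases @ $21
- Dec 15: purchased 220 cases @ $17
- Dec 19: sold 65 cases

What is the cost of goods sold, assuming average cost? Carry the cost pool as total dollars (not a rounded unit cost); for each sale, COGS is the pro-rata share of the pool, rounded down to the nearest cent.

After Dec 1: 31 on hand, pool $558.00 (≈ $18.0000 each)
After Dec 8: 257 on hand, pool $5,304.00 (≈ $20.6381 each)
After Dec 15: 477 on hand, pool $9,044.00 (≈ $18.9602 each)
Dec 19, sell 65: 65/477 × $9,044.00 → $1,232.41
Ending inventory (cost pool remaining) = $7,811.59

COGS = $1,232.41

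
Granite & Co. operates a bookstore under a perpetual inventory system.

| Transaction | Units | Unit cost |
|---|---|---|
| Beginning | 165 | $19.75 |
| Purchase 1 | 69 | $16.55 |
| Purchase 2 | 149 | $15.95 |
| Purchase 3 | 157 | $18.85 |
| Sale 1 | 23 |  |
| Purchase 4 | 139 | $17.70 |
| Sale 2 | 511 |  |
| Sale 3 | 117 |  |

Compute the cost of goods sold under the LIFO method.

Sale 1 (23) [LIFO — newest first]: 23 @ $18.85 = $433.55
Sale 2 (511) [LIFO — newest first]: 139 @ $17.70 + 134 @ $18.85 + 149 @ $15.95 + 69 @ $16.55 + 20 @ $19.75 = $8,899.70
Sale 3 (117) [LIFO — newest first]: 117 @ $19.75 = $2,310.75
Total COGS = $433.55 + $8,899.70 + $2,310.75 = $11,644.00
Ending inventory: 28 @ $19.75 = $553.00
Check: goods available $12,197.00 = COGS $11,644.00 + ending $553.00

COGS = $11,644.00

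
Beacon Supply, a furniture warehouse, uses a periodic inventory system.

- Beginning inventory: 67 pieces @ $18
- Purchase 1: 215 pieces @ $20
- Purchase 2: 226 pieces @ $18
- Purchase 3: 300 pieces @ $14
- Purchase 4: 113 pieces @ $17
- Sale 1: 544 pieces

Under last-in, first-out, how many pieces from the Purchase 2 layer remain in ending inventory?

Sale 1 (544) [LIFO — newest first]: 113 @ $17 + 300 @ $14 + 131 @ $18 = $8,479
Ending inventory: 67 @ $18 + 215 @ $20 + 95 @ $18 = $7,216
Check: goods available $15,695 = COGS $8,479 + ending $7,216

95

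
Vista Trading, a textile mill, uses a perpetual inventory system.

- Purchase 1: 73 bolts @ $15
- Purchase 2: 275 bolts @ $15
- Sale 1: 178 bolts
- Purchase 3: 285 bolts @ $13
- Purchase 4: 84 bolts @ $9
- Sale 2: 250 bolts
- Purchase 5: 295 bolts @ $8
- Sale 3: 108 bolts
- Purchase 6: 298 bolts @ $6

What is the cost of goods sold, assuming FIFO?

Sale 1 (178) [FIFO — oldest first]: 73 @ $15 + 105 @ $15 = $2,670
Sale 2 (250) [FIFO — oldest first]: 170 @ $15 + 80 @ $13 = $3,590
Sale 3 (108) [FIFO — oldest first]: 108 @ $13 = $1,404
Total COGS = $2,670 + $3,590 + $1,404 = $7,664
Ending inventory: 97 @ $13 + 84 @ $9 + 295 @ $8 + 298 @ $6 = $6,165
Check: goods available $13,829 = COGS $7,664 + ending $6,165

COGS = $7,664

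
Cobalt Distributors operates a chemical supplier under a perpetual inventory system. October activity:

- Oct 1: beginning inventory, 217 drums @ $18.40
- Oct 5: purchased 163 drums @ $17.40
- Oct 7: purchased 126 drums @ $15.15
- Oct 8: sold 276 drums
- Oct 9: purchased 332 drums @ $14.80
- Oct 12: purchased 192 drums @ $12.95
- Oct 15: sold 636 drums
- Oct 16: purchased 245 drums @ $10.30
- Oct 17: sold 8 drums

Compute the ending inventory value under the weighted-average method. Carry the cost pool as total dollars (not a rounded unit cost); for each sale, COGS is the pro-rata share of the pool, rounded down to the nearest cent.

After Oct 1: 217 on hand, pool $3,992.80 (≈ $18.4000 each)
After Oct 5: 380 on hand, pool $6,829.00 (≈ $17.9711 each)
After Oct 7: 506 on hand, pool $8,737.90 (≈ $17.2686 each)
Oct 8, sell 276: 276/506 × $8,737.90 → $4,766.12
After Oct 9: 562 on hand, pool $8,885.38 (≈ $15.8103 each)
After Oct 12: 754 on hand, pool $11,371.78 (≈ $15.0819 each)
Oct 15, sell 636: 636/754 × $11,371.78 → $9,592.11
After Oct 16: 363 on hand, pool $4,303.17 (≈ $11.8545 each)
Oct 17, sell 8: 8/363 × $4,303.17 → $94.83
Total COGS = $4,766.12 + $9,592.11 + $94.83 = $14,453.06
Ending inventory (cost pool remaining) = $4,208.34

Ending inventory = $4,208.34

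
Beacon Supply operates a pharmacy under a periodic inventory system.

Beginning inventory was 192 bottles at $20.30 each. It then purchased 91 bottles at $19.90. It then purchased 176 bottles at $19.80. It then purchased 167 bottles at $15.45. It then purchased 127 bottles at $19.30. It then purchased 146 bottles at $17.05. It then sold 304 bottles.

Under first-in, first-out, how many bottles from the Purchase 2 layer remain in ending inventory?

Sale 1 (304) [FIFO — oldest first]: 192 @ $20.30 + 91 @ $19.90 + 21 @ $19.80 = $6,124.30
Ending inventory: 155 @ $19.80 + 167 @ $15.45 + 127 @ $19.30 + 146 @ $17.05 = $10,589.55

155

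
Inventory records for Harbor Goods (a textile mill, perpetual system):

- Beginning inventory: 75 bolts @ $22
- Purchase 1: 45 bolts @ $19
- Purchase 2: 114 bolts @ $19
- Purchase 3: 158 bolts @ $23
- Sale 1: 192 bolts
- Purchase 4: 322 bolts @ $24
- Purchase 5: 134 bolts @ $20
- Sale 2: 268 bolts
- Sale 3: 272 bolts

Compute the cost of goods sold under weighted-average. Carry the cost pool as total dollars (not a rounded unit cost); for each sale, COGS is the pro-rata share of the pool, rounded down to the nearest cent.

After Beginning: 75 on hand, pool $1,650.00 (≈ $22.0000 each)
After Purchase 1: 120 on hand, pool $2,505.00 (≈ $20.8750 each)
After Purchase 2: 234 on hand, pool $4,671.00 (≈ $19.9615 each)
After Purchase 3: 392 on hand, pool $8,305.00 (≈ $21.1862 each)
Sale 1, sell 192: 192/392 × $8,305.00 → $4,067.75
After Purchase 4: 522 on hand, pool $11,965.25 (≈ $22.9219 each)
After Purchase 5: 656 on hand, pool $14,645.25 (≈ $22.3251 each)
Sale 2, sell 268: 268/656 × $14,645.25 → $5,983.12
Sale 3, sell 272: 272/388 × $8,662.13 → $6,072.42
Total COGS = $4,067.75 + $5,983.12 + $6,072.42 = $16,123.29
Ending inventory (cost pool remaining) = $2,589.71

COGS = $16,123.29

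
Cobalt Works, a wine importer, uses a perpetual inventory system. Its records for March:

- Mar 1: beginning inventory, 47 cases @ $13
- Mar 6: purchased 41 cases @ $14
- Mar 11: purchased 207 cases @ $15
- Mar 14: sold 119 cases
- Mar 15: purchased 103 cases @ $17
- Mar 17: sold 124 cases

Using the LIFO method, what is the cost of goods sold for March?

COGS = $3,851

Mar 14, 119 sold [LIFO — newest first]: 119 @ $15 = $1,785
Mar 17, 124 sold [LIFO — newest first]: 103 @ $17 + 21 @ $15 = $2,066
Total COGS = $1,785 + $2,066 = $3,851
Ending inventory: 47 @ $13 + 41 @ $14 + 67 @ $15 = $2,190
Check: goods available $6,041 = COGS $3,851 + ending $2,190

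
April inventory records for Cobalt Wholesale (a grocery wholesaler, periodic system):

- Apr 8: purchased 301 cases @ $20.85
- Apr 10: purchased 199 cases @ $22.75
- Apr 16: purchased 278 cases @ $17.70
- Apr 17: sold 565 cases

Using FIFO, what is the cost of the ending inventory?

Ending inventory = $3,770.10

Apr 17, 565 sold [FIFO — oldest first]: 301 @ $20.85 + 199 @ $22.75 + 65 @ $17.70 = $11,953.60
Ending inventory: 213 @ $17.70 = $3,770.10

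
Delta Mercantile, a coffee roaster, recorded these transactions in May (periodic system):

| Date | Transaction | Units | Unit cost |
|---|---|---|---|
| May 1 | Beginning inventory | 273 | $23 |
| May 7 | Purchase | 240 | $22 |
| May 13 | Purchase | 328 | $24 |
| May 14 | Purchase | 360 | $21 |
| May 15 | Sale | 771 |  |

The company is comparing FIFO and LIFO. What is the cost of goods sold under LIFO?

COGS = $17,258

FIFO COGS: 273 @ $23 + 240 @ $22 + 258 @ $24 = $17,751
LIFO COGS: 360 @ $21 + 328 @ $24 + 83 @ $22 = $17,258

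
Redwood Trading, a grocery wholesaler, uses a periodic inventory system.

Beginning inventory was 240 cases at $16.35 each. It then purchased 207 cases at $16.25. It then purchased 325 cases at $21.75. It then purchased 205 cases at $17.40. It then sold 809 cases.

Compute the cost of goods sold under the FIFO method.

Sale 1 (809) [FIFO — oldest first]: 240 @ $16.35 + 207 @ $16.25 + 325 @ $21.75 + 37 @ $17.40 = $15,000.30
Ending inventory: 168 @ $17.40 = $2,923.20

COGS = $15,000.30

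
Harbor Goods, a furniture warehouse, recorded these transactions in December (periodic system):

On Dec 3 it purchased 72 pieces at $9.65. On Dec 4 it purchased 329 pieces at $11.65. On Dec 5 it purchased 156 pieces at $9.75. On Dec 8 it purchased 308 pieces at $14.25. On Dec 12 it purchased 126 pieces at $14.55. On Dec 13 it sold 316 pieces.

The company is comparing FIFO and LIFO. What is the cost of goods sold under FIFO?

COGS = $3,537.40

FIFO COGS: 72 @ $9.65 + 244 @ $11.65 = $3,537.40
LIFO COGS: 126 @ $14.55 + 190 @ $14.25 = $4,540.80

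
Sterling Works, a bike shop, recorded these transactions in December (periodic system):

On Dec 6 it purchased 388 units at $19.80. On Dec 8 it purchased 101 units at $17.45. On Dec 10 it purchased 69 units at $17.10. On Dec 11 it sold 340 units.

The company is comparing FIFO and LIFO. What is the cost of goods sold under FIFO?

COGS = $6,732.00

FIFO COGS: 340 @ $19.80 = $6,732.00
LIFO COGS: 69 @ $17.10 + 101 @ $17.45 + 170 @ $19.80 = $6,308.35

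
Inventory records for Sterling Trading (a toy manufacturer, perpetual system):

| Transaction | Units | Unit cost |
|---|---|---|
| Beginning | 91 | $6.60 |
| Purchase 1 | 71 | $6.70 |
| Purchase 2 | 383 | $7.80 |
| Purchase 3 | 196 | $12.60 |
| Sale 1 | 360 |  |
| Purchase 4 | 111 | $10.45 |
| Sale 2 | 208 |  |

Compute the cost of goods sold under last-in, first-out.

Sale 1 (360) [LIFO — newest first]: 196 @ $12.60 + 164 @ $7.80 = $3,748.80
Sale 2 (208) [LIFO — newest first]: 111 @ $10.45 + 97 @ $7.80 = $1,916.55
Total COGS = $3,748.80 + $1,916.55 = $5,665.35
Ending inventory: 91 @ $6.60 + 71 @ $6.70 + 122 @ $7.80 = $2,027.90
Check: goods available $7,693.25 = COGS $5,665.35 + ending $2,027.90

COGS = $5,665.35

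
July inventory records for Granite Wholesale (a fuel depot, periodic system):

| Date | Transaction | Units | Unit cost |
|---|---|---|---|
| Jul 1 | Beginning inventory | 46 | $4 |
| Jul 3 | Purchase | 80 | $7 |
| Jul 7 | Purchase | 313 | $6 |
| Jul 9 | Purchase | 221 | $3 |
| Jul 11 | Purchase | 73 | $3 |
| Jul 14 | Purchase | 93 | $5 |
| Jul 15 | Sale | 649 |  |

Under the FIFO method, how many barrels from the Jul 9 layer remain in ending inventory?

Jul 15, 649 sold [FIFO — oldest first]: 46 @ $4 + 80 @ $7 + 313 @ $6 + 210 @ $3 = $3,252
Ending inventory: 11 @ $3 + 73 @ $3 + 93 @ $5 = $717

11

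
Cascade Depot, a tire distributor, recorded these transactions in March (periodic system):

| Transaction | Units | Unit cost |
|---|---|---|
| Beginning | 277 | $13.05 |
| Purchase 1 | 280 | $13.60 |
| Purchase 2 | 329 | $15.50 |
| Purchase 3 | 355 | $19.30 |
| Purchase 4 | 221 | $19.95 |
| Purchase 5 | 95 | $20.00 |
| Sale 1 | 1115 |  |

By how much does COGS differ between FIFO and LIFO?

$2,881.90

FIFO COGS: 277 @ $13.05 + 280 @ $13.60 + 329 @ $15.50 + 229 @ $19.30 = $16,942.05
LIFO COGS: 95 @ $20.00 + 221 @ $19.95 + 355 @ $19.30 + 329 @ $15.50 + 115 @ $13.60 = $19,823.95
Difference = |$16,942.05 − $19,823.95| = $2,881.90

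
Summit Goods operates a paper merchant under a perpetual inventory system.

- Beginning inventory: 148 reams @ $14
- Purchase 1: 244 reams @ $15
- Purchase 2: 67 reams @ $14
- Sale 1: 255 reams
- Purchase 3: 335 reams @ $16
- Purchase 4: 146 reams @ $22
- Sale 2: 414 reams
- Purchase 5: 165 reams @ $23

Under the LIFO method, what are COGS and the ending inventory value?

COGS = $11,258; ending inventory = $7,779

Sale 1 (255) [LIFO — newest first]: 67 @ $14 + 188 @ $15 = $3,758
Sale 2 (414) [LIFO — newest first]: 146 @ $22 + 268 @ $16 = $7,500
Total COGS = $3,758 + $7,500 = $11,258
Ending inventory: 148 @ $14 + 56 @ $15 + 67 @ $16 + 165 @ $23 = $7,779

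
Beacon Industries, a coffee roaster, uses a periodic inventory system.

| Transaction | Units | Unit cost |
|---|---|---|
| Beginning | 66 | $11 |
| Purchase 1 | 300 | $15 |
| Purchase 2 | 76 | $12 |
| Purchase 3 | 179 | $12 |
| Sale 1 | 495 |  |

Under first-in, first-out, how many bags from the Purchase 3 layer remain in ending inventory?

126

Sale 1 (495) [FIFO — oldest first]: 66 @ $11 + 300 @ $15 + 76 @ $12 + 53 @ $12 = $6,774
Ending inventory: 126 @ $12 = $1,512
Check: goods available $8,286 = COGS $6,774 + ending $1,512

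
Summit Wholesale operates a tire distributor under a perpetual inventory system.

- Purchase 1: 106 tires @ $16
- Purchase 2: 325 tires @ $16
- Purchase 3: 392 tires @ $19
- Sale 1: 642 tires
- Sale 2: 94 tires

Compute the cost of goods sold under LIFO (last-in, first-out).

COGS = $12,952

Sale 1 (642) [LIFO — newest first]: 392 @ $19 + 250 @ $16 = $11,448
Sale 2 (94) [LIFO — newest first]: 75 @ $16 + 19 @ $16 = $1,504
Total COGS = $11,448 + $1,504 = $12,952
Ending inventory: 87 @ $16 = $1,392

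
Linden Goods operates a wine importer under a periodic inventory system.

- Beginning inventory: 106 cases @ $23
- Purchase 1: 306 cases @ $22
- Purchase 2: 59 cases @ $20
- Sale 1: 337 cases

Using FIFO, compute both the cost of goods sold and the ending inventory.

Sale 1 (337) [FIFO — oldest first]: 106 @ $23 + 231 @ $22 = $7,520
Ending inventory: 75 @ $22 + 59 @ $20 = $2,830

COGS = $7,520; ending inventory = $2,830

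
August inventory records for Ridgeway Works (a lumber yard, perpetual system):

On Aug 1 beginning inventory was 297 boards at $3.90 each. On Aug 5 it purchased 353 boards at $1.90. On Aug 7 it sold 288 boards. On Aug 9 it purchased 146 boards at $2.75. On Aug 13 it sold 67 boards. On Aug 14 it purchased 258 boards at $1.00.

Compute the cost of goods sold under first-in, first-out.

Aug 7, 288 sold [FIFO — oldest first]: 288 @ $3.90 = $1,123.20
Aug 13, 67 sold [FIFO — oldest first]: 9 @ $3.90 + 58 @ $1.90 = $145.30
Total COGS = $1,123.20 + $145.30 = $1,268.50
Ending inventory: 295 @ $1.90 + 146 @ $2.75 + 258 @ $1.00 = $1,220.00

COGS = $1,268.50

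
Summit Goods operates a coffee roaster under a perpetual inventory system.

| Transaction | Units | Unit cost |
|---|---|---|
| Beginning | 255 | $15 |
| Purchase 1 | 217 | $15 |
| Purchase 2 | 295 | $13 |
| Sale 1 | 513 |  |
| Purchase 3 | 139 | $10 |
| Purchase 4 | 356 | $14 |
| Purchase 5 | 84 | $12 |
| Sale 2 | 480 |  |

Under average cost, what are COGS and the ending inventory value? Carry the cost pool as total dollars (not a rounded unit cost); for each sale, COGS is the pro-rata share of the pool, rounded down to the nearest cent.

COGS = $13,636.96; ending inventory = $4,660.04

After Beginning: 255 on hand, pool $3,825.00 (≈ $15.0000 each)
After Purchase 1: 472 on hand, pool $7,080.00 (≈ $15.0000 each)
After Purchase 2: 767 on hand, pool $10,915.00 (≈ $14.2308 each)
Sale 1, sell 513: 513/767 × $10,915.00 → $7,300.38
After Purchase 3: 393 on hand, pool $5,004.62 (≈ $12.7344 each)
After Purchase 4: 749 on hand, pool $9,988.62 (≈ $13.3359 each)
After Purchase 5: 833 on hand, pool $10,996.62 (≈ $13.2012 each)
Sale 2, sell 480: 480/833 × $10,996.62 → $6,336.58
Total COGS = $7,300.38 + $6,336.58 = $13,636.96
Ending inventory (cost pool remaining) = $4,660.04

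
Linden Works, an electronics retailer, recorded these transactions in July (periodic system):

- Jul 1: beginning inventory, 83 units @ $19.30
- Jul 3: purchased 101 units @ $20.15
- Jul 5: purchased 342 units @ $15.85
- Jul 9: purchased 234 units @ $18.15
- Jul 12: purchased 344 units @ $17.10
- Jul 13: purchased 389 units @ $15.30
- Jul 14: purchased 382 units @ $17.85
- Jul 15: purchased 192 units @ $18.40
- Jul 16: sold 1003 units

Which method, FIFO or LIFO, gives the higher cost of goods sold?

FIFO COGS: 83 @ $19.30 + 101 @ $20.15 + 342 @ $15.85 + 234 @ $18.15 + 243 @ $17.10 = $17,460.15
LIFO COGS: 192 @ $18.40 + 382 @ $17.85 + 389 @ $15.30 + 40 @ $17.10 = $16,987.20

FIFO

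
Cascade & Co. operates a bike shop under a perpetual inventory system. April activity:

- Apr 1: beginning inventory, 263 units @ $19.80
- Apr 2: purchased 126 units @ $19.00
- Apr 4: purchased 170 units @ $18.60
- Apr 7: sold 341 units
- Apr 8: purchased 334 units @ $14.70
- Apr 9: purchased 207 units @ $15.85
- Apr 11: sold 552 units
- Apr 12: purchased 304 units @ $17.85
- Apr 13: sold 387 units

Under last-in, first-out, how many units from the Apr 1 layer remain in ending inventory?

Apr 7, 341 sold [LIFO — newest first]: 170 @ $18.60 + 126 @ $19.00 + 45 @ $19.80 = $6,447.00
Apr 11, 552 sold [LIFO — newest first]: 207 @ $15.85 + 334 @ $14.70 + 11 @ $19.80 = $8,408.55
Apr 13, 387 sold [LIFO — newest first]: 304 @ $17.85 + 83 @ $19.80 = $7,069.80
Total COGS = $6,447.00 + $8,408.55 + $7,069.80 = $21,925.35
Ending inventory: 124 @ $19.80 = $2,455.20
Check: goods available $24,380.55 = COGS $21,925.35 + ending $2,455.20

124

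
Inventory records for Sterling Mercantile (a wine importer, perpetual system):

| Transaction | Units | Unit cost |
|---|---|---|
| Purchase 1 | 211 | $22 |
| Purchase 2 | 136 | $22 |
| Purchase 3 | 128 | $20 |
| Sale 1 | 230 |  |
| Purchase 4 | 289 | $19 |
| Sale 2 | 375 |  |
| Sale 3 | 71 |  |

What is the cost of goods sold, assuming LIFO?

Sale 1 (230) [LIFO — newest first]: 128 @ $20 + 102 @ $22 = $4,804
Sale 2 (375) [LIFO — newest first]: 289 @ $19 + 34 @ $22 + 52 @ $22 = $7,383
Sale 3 (71) [LIFO — newest first]: 71 @ $22 = $1,562
Total COGS = $4,804 + $7,383 + $1,562 = $13,749
Ending inventory: 88 @ $22 = $1,936

COGS = $13,749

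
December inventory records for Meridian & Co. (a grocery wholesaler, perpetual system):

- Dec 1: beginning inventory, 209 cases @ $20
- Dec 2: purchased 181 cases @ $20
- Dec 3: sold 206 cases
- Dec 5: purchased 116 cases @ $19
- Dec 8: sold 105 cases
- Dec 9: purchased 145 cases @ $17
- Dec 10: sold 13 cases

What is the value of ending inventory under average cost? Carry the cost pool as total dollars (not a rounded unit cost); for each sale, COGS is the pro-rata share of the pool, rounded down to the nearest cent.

Ending inventory = $6,049.12

After Dec 1: 209 on hand, pool $4,180.00 (≈ $20.0000 each)
After Dec 2: 390 on hand, pool $7,800.00 (≈ $20.0000 each)
Dec 3, sell 206: 206/390 × $7,800.00 → $4,120.00
After Dec 5: 300 on hand, pool $5,884.00 (≈ $19.6133 each)
Dec 8, sell 105: 105/300 × $5,884.00 → $2,059.40
After Dec 9: 340 on hand, pool $6,289.60 (≈ $18.4988 each)
Dec 10, sell 13: 13/340 × $6,289.60 → $240.48
Total COGS = $4,120.00 + $2,059.40 + $240.48 = $6,419.88
Ending inventory (cost pool remaining) = $6,049.12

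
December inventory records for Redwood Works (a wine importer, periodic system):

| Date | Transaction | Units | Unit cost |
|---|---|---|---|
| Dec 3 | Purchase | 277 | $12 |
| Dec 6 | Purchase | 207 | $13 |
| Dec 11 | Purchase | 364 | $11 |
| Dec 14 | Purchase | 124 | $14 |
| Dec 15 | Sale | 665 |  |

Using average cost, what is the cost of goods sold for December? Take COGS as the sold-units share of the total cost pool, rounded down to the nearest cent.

COGS = $8,042.25

Dec 15, sell 665: 665/972 × $11,755.00 → $8,042.25
Ending inventory (cost pool remaining) = $3,712.75
Check: goods available $11,755.00 = COGS $8,042.25 + ending $3,712.75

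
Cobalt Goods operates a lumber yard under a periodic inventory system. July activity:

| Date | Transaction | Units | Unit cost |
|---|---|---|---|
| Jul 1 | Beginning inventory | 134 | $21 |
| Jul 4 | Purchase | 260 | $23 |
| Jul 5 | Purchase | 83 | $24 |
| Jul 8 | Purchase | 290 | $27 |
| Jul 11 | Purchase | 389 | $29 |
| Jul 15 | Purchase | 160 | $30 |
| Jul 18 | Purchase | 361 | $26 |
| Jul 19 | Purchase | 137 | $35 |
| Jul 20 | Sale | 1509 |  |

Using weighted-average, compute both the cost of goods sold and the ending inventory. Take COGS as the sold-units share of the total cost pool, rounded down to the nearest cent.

COGS = $40,659.81; ending inventory = $8,218.19

Jul 20, sell 1509: 1509/1814 × $48,878.00 → $40,659.81
Ending inventory (cost pool remaining) = $8,218.19
Check: goods available $48,878.00 = COGS $40,659.81 + ending $8,218.19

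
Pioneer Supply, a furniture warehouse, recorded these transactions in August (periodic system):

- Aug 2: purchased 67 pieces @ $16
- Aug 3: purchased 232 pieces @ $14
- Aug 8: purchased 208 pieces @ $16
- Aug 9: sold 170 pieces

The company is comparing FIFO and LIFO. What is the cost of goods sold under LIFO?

FIFO COGS: 67 @ $16 + 103 @ $14 = $2,514
LIFO COGS: 170 @ $16 = $2,720

COGS = $2,720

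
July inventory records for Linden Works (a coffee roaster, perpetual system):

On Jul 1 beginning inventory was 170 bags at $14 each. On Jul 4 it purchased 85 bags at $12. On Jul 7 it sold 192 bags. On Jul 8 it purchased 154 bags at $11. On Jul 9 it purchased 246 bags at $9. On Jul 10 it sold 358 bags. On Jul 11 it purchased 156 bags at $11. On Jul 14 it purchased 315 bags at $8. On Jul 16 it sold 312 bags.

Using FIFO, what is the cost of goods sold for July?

COGS = $9,432

Jul 7, 192 sold [FIFO — oldest first]: 170 @ $14 + 22 @ $12 = $2,644
Jul 10, 358 sold [FIFO — oldest first]: 63 @ $12 + 154 @ $11 + 141 @ $9 = $3,719
Jul 16, 312 sold [FIFO — oldest first]: 105 @ $9 + 156 @ $11 + 51 @ $8 = $3,069
Total COGS = $2,644 + $3,719 + $3,069 = $9,432
Ending inventory: 264 @ $8 = $2,112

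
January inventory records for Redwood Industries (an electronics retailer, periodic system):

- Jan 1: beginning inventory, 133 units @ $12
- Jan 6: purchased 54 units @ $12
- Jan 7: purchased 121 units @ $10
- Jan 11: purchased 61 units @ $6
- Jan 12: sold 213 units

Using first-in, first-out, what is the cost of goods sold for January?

COGS = $2,504

Jan 12, 213 sold [FIFO — oldest first]: 133 @ $12 + 54 @ $12 + 26 @ $10 = $2,504
Ending inventory: 95 @ $10 + 61 @ $6 = $1,316
Check: goods available $3,820 = COGS $2,504 + ending $1,316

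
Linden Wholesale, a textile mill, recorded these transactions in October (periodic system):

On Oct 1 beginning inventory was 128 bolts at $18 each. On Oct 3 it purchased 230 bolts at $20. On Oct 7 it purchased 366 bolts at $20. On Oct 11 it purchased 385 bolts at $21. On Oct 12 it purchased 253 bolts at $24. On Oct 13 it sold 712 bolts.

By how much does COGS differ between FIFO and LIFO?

FIFO COGS: 128 @ $18 + 230 @ $20 + 354 @ $20 = $13,984
LIFO COGS: 253 @ $24 + 385 @ $21 + 74 @ $20 = $15,637
Difference = |$13,984 − $15,637| = $1,653

$1,653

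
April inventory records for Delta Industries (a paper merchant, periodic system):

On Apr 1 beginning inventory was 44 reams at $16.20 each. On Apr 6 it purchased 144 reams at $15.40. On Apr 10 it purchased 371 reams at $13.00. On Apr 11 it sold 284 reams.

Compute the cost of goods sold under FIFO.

COGS = $4,178.40

Apr 11, 284 sold [FIFO — oldest first]: 44 @ $16.20 + 144 @ $15.40 + 96 @ $13.00 = $4,178.40
Ending inventory: 275 @ $13.00 = $3,575.00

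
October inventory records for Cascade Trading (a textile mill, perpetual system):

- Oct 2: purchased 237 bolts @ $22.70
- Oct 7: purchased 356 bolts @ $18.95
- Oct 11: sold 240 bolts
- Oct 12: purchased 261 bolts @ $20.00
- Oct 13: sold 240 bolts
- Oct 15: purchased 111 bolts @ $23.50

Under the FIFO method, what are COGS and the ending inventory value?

COGS = $9,984.75; ending inventory = $9,969.85

Oct 11, 240 sold [FIFO — oldest first]: 237 @ $22.70 + 3 @ $18.95 = $5,436.75
Oct 13, 240 sold [FIFO — oldest first]: 240 @ $18.95 = $4,548.00
Total COGS = $5,436.75 + $4,548.00 = $9,984.75
Ending inventory: 113 @ $18.95 + 261 @ $20.00 + 111 @ $23.50 = $9,969.85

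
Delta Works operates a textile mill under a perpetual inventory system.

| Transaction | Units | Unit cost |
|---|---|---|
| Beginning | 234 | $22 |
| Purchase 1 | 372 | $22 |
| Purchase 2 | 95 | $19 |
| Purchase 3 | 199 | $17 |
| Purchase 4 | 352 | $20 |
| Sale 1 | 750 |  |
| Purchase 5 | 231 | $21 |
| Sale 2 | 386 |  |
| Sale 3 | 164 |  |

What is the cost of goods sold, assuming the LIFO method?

COGS = $26,385

Sale 1 (750) [LIFO — newest first]: 352 @ $20 + 199 @ $17 + 95 @ $19 + 104 @ $22 = $14,516
Sale 2 (386) [LIFO — newest first]: 231 @ $21 + 155 @ $22 = $8,261
Sale 3 (164) [LIFO — newest first]: 113 @ $22 + 51 @ $22 = $3,608
Total COGS = $14,516 + $8,261 + $3,608 = $26,385
Ending inventory: 183 @ $22 = $4,026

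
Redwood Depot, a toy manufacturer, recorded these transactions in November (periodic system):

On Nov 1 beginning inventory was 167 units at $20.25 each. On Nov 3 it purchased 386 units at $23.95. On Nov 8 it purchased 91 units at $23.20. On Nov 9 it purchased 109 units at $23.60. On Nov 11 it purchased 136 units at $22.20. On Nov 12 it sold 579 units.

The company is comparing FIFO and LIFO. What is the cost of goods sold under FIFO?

FIFO COGS: 167 @ $20.25 + 386 @ $23.95 + 26 @ $23.20 = $13,229.65
LIFO COGS: 136 @ $22.20 + 109 @ $23.60 + 91 @ $23.20 + 243 @ $23.95 = $13,522.65

COGS = $13,229.65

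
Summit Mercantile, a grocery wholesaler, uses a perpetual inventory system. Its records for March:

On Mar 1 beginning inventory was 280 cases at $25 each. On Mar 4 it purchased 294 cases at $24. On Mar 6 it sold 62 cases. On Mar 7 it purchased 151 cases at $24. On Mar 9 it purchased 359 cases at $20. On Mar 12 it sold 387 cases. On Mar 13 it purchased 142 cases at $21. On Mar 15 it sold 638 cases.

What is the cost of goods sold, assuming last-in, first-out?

Mar 6, 62 sold [LIFO — newest first]: 62 @ $24 = $1,488
Mar 12, 387 sold [LIFO — newest first]: 359 @ $20 + 28 @ $24 = $7,852
Mar 15, 638 sold [LIFO — newest first]: 142 @ $21 + 123 @ $24 + 232 @ $24 + 141 @ $25 = $15,027
Total COGS = $1,488 + $7,852 + $15,027 = $24,367
Ending inventory: 139 @ $25 = $3,475
Check: goods available $27,842 = COGS $24,367 + ending $3,475

COGS = $24,367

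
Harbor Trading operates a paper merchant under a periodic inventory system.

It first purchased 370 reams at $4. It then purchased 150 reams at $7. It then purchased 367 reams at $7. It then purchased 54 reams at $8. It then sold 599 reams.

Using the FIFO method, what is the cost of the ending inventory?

Sale 1 (599) [FIFO — oldest first]: 370 @ $4 + 150 @ $7 + 79 @ $7 = $3,083
Ending inventory: 288 @ $7 + 54 @ $8 = $2,448

Ending inventory = $2,448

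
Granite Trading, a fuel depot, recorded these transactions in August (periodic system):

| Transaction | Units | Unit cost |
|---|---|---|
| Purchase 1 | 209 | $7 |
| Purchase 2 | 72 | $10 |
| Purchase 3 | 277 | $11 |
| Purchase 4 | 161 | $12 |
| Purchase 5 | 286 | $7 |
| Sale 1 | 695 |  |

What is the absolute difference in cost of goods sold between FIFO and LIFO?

$212

FIFO COGS: 209 @ $7 + 72 @ $10 + 277 @ $11 + 137 @ $12 = $6,874
LIFO COGS: 286 @ $7 + 161 @ $12 + 248 @ $11 = $6,662
Difference = |$6,874 − $6,662| = $212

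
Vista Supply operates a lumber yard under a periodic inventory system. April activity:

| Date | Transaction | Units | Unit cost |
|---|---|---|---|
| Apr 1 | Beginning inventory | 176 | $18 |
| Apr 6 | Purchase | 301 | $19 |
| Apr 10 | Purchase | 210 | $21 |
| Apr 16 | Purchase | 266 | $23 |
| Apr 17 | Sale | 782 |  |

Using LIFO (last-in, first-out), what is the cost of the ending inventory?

Ending inventory = $3,078

Apr 17, 782 sold [LIFO — newest first]: 266 @ $23 + 210 @ $21 + 301 @ $19 + 5 @ $18 = $16,337
Ending inventory: 171 @ $18 = $3,078
Check: goods available $19,415 = COGS $16,337 + ending $3,078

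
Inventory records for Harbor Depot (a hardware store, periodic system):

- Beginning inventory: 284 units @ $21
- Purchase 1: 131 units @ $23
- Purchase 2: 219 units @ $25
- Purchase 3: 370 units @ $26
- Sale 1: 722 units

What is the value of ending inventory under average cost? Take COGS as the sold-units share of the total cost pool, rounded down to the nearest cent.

Ending inventory = $6,761.26

Sale 1, sell 722: 722/1004 × $24,072.00 → $17,310.74
Ending inventory (cost pool remaining) = $6,761.26
Check: goods available $24,072.00 = COGS $17,310.74 + ending $6,761.26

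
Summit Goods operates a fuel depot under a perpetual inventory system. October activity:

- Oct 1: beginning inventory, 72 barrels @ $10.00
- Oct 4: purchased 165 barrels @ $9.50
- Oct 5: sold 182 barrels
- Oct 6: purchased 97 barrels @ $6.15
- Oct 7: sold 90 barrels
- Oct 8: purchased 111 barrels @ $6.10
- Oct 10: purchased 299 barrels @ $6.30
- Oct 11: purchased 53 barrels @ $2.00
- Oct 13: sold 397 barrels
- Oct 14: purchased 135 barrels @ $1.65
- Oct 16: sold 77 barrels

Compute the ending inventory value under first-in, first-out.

Ending inventory = $324.75

Oct 5, 182 sold [FIFO — oldest first]: 72 @ $10.00 + 110 @ $9.50 = $1,765.00
Oct 7, 90 sold [FIFO — oldest first]: 55 @ $9.50 + 35 @ $6.15 = $737.75
Oct 13, 397 sold [FIFO — oldest first]: 62 @ $6.15 + 111 @ $6.10 + 224 @ $6.30 = $2,469.60
Oct 16, 77 sold [FIFO — oldest first]: 75 @ $6.30 + 2 @ $2.00 = $476.50
Total COGS = $1,765.00 + $737.75 + $2,469.60 + $476.50 = $5,448.85
Ending inventory: 51 @ $2.00 + 135 @ $1.65 = $324.75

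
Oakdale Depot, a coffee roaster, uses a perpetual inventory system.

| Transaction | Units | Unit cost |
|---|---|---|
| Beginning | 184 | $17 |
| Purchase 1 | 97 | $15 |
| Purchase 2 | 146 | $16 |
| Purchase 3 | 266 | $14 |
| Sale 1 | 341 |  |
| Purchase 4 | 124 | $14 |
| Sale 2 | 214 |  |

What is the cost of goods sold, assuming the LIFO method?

Sale 1 (341) [LIFO — newest first]: 266 @ $14 + 75 @ $16 = $4,924
Sale 2 (214) [LIFO — newest first]: 124 @ $14 + 71 @ $16 + 19 @ $15 = $3,157
Total COGS = $4,924 + $3,157 = $8,081
Ending inventory: 184 @ $17 + 78 @ $15 = $4,298

COGS = $8,081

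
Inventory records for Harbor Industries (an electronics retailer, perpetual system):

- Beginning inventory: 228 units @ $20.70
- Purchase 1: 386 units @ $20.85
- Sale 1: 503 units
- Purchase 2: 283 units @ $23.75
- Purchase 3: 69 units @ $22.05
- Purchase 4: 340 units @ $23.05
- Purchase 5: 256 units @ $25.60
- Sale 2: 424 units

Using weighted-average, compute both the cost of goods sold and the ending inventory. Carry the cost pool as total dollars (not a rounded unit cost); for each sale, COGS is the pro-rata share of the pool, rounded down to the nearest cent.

After Beginning: 228 on hand, pool $4,719.60 (≈ $20.7000 each)
After Purchase 1: 614 on hand, pool $12,767.70 (≈ $20.7943 each)
Sale 1, sell 503: 503/614 × $12,767.70 → $10,459.53
After Purchase 2: 394 on hand, pool $9,029.42 (≈ $22.9173 each)
After Purchase 3: 463 on hand, pool $10,550.87 (≈ $22.7881 each)
After Purchase 4: 803 on hand, pool $18,387.87 (≈ $22.8990 each)
After Purchase 5: 1059 on hand, pool $24,941.47 (≈ $23.5519 each)
Sale 2, sell 424: 424/1059 × $24,941.47 → $9,986.00
Total COGS = $10,459.53 + $9,986.00 = $20,445.53
Ending inventory (cost pool remaining) = $14,955.47
Check: goods available $35,401.00 = COGS $20,445.53 + ending $14,955.47

COGS = $20,445.53; ending inventory = $14,955.47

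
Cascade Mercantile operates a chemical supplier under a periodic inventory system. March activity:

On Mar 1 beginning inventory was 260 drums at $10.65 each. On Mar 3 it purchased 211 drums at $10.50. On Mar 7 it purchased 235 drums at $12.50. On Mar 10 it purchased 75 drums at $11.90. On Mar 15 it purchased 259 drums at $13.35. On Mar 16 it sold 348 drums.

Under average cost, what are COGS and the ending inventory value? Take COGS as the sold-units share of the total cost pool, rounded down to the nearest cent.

Mar 16, sell 348: 348/1040 × $12,272.15 → $4,106.45
Ending inventory (cost pool remaining) = $8,165.70

COGS = $4,106.45; ending inventory = $8,165.70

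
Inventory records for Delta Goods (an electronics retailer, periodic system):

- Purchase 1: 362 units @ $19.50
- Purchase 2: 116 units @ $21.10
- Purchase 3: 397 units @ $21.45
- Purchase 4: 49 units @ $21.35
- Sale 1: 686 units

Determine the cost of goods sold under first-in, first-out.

COGS = $13,968.20

Sale 1 (686) [FIFO — oldest first]: 362 @ $19.50 + 116 @ $21.10 + 208 @ $21.45 = $13,968.20
Ending inventory: 189 @ $21.45 + 49 @ $21.35 = $5,100.20
Check: goods available $19,068.40 = COGS $13,968.20 + ending $5,100.20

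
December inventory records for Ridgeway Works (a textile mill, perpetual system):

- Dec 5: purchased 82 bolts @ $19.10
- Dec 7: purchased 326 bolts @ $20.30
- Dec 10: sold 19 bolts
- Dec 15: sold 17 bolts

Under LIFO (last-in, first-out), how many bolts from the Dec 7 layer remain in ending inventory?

290

Dec 10, 19 sold [LIFO — newest first]: 19 @ $20.30 = $385.70
Dec 15, 17 sold [LIFO — newest first]: 17 @ $20.30 = $345.10
Total COGS = $385.70 + $345.10 = $730.80
Ending inventory: 82 @ $19.10 + 290 @ $20.30 = $7,453.20
Check: goods available $8,184.00 = COGS $730.80 + ending $7,453.20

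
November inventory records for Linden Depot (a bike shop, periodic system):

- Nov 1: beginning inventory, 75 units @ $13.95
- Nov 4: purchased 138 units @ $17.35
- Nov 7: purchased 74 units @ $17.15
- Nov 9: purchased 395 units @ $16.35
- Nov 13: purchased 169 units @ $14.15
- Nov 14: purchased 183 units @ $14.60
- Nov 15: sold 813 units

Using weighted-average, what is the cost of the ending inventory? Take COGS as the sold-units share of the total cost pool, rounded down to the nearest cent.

Ending inventory = $3,469.12

Nov 15, sell 813: 813/1034 × $16,231.05 → $12,761.93
Ending inventory (cost pool remaining) = $3,469.12
Check: goods available $16,231.05 = COGS $12,761.93 + ending $3,469.12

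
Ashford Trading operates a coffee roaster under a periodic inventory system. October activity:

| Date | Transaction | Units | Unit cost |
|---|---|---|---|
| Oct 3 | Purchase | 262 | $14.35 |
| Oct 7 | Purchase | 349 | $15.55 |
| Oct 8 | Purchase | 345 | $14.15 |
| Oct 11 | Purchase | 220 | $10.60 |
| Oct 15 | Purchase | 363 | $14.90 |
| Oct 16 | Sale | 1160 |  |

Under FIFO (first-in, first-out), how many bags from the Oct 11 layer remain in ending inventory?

Oct 16, 1160 sold [FIFO — oldest first]: 262 @ $14.35 + 349 @ $15.55 + 345 @ $14.15 + 204 @ $10.60 = $16,230.80
Ending inventory: 16 @ $10.60 + 363 @ $14.90 = $5,578.30
Check: goods available $21,809.10 = COGS $16,230.80 + ending $5,578.30

16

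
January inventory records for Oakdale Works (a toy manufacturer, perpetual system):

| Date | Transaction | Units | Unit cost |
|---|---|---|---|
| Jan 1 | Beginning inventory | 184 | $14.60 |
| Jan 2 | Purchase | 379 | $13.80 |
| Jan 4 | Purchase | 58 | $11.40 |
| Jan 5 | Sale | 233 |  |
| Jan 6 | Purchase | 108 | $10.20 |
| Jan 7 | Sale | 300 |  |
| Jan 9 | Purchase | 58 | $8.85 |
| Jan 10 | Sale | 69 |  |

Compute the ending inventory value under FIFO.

Jan 5, 233 sold [FIFO — oldest first]: 184 @ $14.60 + 49 @ $13.80 = $3,362.60
Jan 7, 300 sold [FIFO — oldest first]: 300 @ $13.80 = $4,140.00
Jan 10, 69 sold [FIFO — oldest first]: 30 @ $13.80 + 39 @ $11.40 = $858.60
Total COGS = $3,362.60 + $4,140.00 + $858.60 = $8,361.20
Ending inventory: 19 @ $11.40 + 108 @ $10.20 + 58 @ $8.85 = $1,831.50

Ending inventory = $1,831.50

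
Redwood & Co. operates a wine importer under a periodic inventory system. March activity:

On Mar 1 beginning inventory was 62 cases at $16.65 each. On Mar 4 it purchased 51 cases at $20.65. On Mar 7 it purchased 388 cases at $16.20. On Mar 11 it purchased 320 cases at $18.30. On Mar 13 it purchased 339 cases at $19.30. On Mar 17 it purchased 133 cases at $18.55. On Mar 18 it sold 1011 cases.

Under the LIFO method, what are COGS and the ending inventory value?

COGS = $18,413.65; ending inventory = $4,823.25

Mar 18, 1011 sold [LIFO — newest first]: 133 @ $18.55 + 339 @ $19.30 + 320 @ $18.30 + 219 @ $16.20 = $18,413.65
Ending inventory: 62 @ $16.65 + 51 @ $20.65 + 169 @ $16.20 = $4,823.25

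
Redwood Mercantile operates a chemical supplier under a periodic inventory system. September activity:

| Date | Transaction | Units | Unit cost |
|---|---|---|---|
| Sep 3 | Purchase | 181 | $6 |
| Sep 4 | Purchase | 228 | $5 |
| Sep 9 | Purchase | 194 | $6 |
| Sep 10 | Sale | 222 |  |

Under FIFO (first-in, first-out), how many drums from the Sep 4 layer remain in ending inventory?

Sep 10, 222 sold [FIFO — oldest first]: 181 @ $6 + 41 @ $5 = $1,291
Ending inventory: 187 @ $5 + 194 @ $6 = $2,099

187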